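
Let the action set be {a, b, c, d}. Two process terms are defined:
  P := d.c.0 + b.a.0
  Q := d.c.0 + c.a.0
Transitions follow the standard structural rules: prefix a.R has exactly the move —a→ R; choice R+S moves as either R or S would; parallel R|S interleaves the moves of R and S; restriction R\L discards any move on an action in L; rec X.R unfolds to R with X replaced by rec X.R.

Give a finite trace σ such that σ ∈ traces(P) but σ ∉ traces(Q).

b

P's transition system — 4 states:
  s0 = d.c.0 + b.a.0 has moves ··b··> s1, ··d··> s2
  s1 = a.0 has moves ··a··> s3
  s2 = c.0 has moves ··c··> s3
  s3 = 0 has moves stopped
Q's transition system — 4 states:
  t0 = d.c.0 + c.a.0 has moves ··c··> t1, ··d··> t2
  t1 = a.0 has moves ··a··> t3
  t2 = c.0 has moves ··c··> t3
  t3 = 0 has moves stopped
Trace ⟨b⟩ through P, begin at {s0}:
  step 1 (b): {s1}
  — P admits the full trace.
Trace ⟨b⟩ through Q, begin at {t0}:
  step 1 (b): ∅  — Q cannot continue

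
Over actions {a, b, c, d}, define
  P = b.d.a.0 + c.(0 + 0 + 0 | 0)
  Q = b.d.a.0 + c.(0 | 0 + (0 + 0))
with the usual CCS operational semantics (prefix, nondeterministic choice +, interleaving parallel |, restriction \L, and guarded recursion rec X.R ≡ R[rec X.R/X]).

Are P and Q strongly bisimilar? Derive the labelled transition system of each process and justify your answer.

Reachable graph of P (5 states):
  m0 = b.d.a.0 + c.(0 + 0 + 0 | 0) has moves —b→ m1, —c→ m2
  m1 = d.a.0 has moves —d→ m3
  m2 = 0 + 0 + 0 | 0 has moves (no moves)
  m3 = a.0 has moves —a→ m4
  m4 = 0 has moves (no moves)
Reachable graph of Q (5 states):
  n0 = b.d.a.0 + c.(0 | 0 + (0 + 0)) has moves —b→ n1, —c→ n2
  n1 = d.a.0 has moves —d→ n3
  n2 = 0 | 0 + (0 + 0) has moves (no moves)
  n3 = a.0 has moves —a→ n4
  n4 = 0 has moves (no moves)
Partition-refinement fixed point:
  B0 = {m0, n0}
  B1 = {m2, m4, n2, n4}
  B2 = {m1, n1}
  B3 = {m3, n3}
m0 ∈ B0, n0 ∈ B0 → same block

YES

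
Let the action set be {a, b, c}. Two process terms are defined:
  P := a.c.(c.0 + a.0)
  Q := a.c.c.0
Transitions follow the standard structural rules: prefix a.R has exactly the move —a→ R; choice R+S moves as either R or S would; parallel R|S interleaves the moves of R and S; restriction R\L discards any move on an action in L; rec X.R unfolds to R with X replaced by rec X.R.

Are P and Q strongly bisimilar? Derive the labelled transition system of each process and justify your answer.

LTS(P): 4 reachable states
  m0 = a.c.(c.0 + a.0) :: ··a··> m1
  m1 = c.(c.0 + a.0) :: ··c··> m2
  m2 = c.0 + a.0 :: ··a··> m3, ··c··> m3
  m3 = 0 :: ∅
LTS(Q): 4 reachable states
  n0 = a.c.c.0 :: ··a··> n1
  n1 = c.c.0 :: ··c··> n2
  n2 = c.0 :: ··c··> n3
  n3 = 0 :: ∅
Partition-refinement fixed point:
  B0 = {m0}
  B1 = {m1}
  B2 = {m2}
  B3 = {m3, n3}
  B4 = {n0}
  B5 = {n1}
  B6 = {n2}
m0 ∈ B0, n0 ∈ B4 → different blocks

not bisimilar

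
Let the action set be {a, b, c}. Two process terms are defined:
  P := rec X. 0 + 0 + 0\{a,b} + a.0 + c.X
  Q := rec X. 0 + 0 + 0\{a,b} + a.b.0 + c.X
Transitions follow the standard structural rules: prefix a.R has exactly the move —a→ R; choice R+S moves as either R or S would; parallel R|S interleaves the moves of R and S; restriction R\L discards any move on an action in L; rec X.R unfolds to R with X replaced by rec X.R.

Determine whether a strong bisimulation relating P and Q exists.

LTS(P): 2 reachable states
  p0 = rec X. 0 + 0 + 0\{a,b} + a.0 + c.X :: -a-> p1, -c-> p0
  p1 = 0 :: ∅
LTS(Q): 3 reachable states
  q0 = rec X. 0 + 0 + 0\{a,b} + a.b.0 + c.X :: -a-> q1, -c-> q0
  q1 = b.0 :: -b-> q2
  q2 = 0 :: ∅
Bisimilarity quotient blocks:
  B0 = {p0}
  B1 = {p1, q2}
  B2 = {q0}
  B3 = {q1}
p0 ∈ B0, q0 ∈ B2 → different blocks

not bisimilar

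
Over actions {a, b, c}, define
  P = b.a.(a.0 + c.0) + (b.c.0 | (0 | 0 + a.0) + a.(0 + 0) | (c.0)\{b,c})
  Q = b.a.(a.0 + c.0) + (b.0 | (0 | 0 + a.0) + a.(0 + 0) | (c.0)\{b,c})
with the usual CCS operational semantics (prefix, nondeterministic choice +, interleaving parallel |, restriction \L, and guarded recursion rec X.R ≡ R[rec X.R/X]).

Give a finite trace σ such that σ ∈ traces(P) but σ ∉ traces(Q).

bc

P's transition system — 10 states:
  u0 = b.a.(a.0 + c.0) + (b.c.0 | (0 | 0 + a.0) + a.(0 + 0) | (c.0)\{b,c}) ⊢ --a--▸ u1, --a--▸ u2, --b--▸ u3, --b--▸ u4
  u1 = (0 + 0) | (c.0)\{b,c} ⊢ ·
  u2 = b.c.0 | 0 ⊢ --b--▸ u5
  u3 = a.(a.0 + c.0) ⊢ --a--▸ u6
  u4 = c.0 | (0 | 0 + a.0) ⊢ --a--▸ u5, --c--▸ u7
  u5 = c.0 | 0 ⊢ --c--▸ u8
  u6 = a.0 + c.0 ⊢ --a--▸ u9, --c--▸ u9
  u7 = 0 | (0 | 0 + a.0) ⊢ --a--▸ u8
  u8 = 0 | 0 ⊢ ·
  u9 = 0 ⊢ ·
Q's transition system — 8 states:
  v0 = b.a.(a.0 + c.0) + (b.0 | (0 | 0 + a.0) + a.(0 + 0) | (c.0)\{b,c}) ⊢ --a--▸ v1, --a--▸ v2, --b--▸ v3, --b--▸ v4
  v1 = (0 + 0) | (c.0)\{b,c} ⊢ ·
  v2 = b.0 | 0 ⊢ --b--▸ v5
  v3 = 0 | (0 | 0 + a.0) ⊢ --a--▸ v5
  v4 = a.(a.0 + c.0) ⊢ --a--▸ v6
  v5 = 0 | 0 ⊢ ·
  v6 = a.0 + c.0 ⊢ --a--▸ v7, --c--▸ v7
  v7 = 0 ⊢ ·
Run σ = ⟨bc⟩ on P: start {u0}
  [1] b ⇒ {u3, u4}
  [2] c ⇒ {u7}
  — P admits the full trace.
Run σ = ⟨bc⟩ on Q: start {v0}
  [1] b ⇒ {v3, v4}
  [2] c ⇒ ∅  — Q cannot continue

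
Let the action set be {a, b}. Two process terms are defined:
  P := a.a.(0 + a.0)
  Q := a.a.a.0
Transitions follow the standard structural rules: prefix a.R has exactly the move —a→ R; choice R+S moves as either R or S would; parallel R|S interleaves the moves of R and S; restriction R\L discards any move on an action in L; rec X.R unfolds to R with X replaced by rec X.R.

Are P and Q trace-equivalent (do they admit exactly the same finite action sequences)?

traces(P) = traces(Q)

Reachable graph of P (4 states):
  p0 = a.a.(0 + a.0) → -a-> p1
  p1 = a.(0 + a.0) → -a-> p2
  p2 = 0 + a.0 → -a-> p3
  p3 = 0 → ∅
Reachable graph of Q (4 states):
  q0 = a.a.a.0 → -a-> q1
  q1 = a.a.0 → -a-> q2
  q2 = a.0 → -a-> q3
  q3 = 0 → ∅
Partition-refinement fixed point:
  B0 = {p0, q0}
  B1 = {p1, q1}
  B2 = {p2, q2}
  B3 = {p3, q3}
p0 ∈ B0, q0 ∈ B0 → same block
Bisimilar ⇒ trace-equivalent.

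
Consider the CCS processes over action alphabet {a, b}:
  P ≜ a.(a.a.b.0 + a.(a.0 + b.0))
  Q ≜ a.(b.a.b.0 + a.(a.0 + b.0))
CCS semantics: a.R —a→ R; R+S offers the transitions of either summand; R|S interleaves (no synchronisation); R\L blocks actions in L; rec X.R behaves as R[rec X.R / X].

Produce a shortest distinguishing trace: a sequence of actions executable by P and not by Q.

LTS(P): 6 reachable states
  s0 = a.(a.a.b.0 + a.(a.0 + b.0)) :: ··a··> s1
  s1 = a.a.b.0 + a.(a.0 + b.0) :: ··a··> s2, ··a··> s3
  s2 = a.0 + b.0 :: ··a··> s4, ··b··> s4
  s3 = a.b.0 :: ··a··> s5
  s4 = 0 :: (no moves)
  s5 = b.0 :: ··b··> s4
LTS(Q): 6 reachable states
  t0 = a.(b.a.b.0 + a.(a.0 + b.0)) :: ··a··> t1
  t1 = b.a.b.0 + a.(a.0 + b.0) :: ··a··> t2, ··b··> t3
  t2 = a.0 + b.0 :: ··a··> t4, ··b··> t4
  t3 = a.b.0 :: ··a··> t5
  t4 = 0 :: (no moves)
  t5 = b.0 :: ··b··> t4
Run σ = ⟨aaab⟩ on P: start {s0}
  [1] a ⇒ {s1}
  [2] a ⇒ {s2, s3}
  [3] a ⇒ {s4, s5}
  [4] b ⇒ {s4}
  — P admits the full trace.
Run σ = ⟨aaab⟩ on Q: start {t0}
  [1] a ⇒ {t1}
  [2] a ⇒ {t2}
  [3] a ⇒ {t4}
  [4] b ⇒ ∅ (Q stuck)

aaab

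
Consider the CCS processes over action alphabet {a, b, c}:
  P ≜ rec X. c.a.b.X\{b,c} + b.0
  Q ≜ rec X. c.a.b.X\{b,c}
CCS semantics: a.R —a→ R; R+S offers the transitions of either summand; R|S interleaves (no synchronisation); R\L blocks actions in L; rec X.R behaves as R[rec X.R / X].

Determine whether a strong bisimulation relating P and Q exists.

Reachable graph of P (5 states):
  s0 = rec X. c.a.b.X\{b,c} + b.0 has moves --b--▸ s1, --c--▸ s2
  s1 = 0 has moves (no moves)
  s2 = a.b.(rec X. c.a.b.X\{b,c} + b.0)\{b,c} has moves --a--▸ s3
  s3 = b.(rec X. c.a.b.X\{b,c} + b.0)\{b,c} has moves --b--▸ s4
  s4 = (rec X. c.a.b.X\{b,c} + b.0)\{b,c} has moves (no moves)
Reachable graph of Q (4 states):
  t0 = rec X. c.a.b.X\{b,c} has moves --c--▸ t1
  t1 = a.b.(rec X. c.a.b.X\{b,c})\{b,c} has moves --a--▸ t2
  t2 = b.(rec X. c.a.b.X\{b,c})\{b,c} has moves --b--▸ t3
  t3 = (rec X. c.a.b.X\{b,c})\{b,c} has moves (no moves)
Partition-refinement fixed point:
  B0 = {s0}
  B1 = {s2, t1}
  B2 = {s3, t2}
  B3 = {s1, s4, t3}
  B4 = {t0}
s0 ∈ B0, t0 ∈ B4 → different blocks

P ≁ Q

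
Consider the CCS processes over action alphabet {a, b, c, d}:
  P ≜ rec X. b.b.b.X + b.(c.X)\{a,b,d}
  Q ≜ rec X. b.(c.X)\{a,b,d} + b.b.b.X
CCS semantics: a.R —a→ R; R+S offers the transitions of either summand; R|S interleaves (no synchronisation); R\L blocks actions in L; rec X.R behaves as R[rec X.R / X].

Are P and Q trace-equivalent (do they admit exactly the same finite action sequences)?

trace-equivalent

LTS(P): 5 reachable states
  u0 = rec X. b.b.b.X + b.(c.X)\{a,b,d} → --b--▸ u1, --b--▸ u2
  u1 = (c.(rec X. b.b.b.X + b.(c.X)\{a,b,d}))\{a,b,d} → --c--▸ u3
  u2 = b.b.(rec X. b.b.b.X + b.(c.X)\{a,b,d}) → --b--▸ u4
  u3 = (rec X. b.b.b.X + b.(c.X)\{a,b,d})\{a,b,d} → stopped
  u4 = b.(rec X. b.b.b.X + b.(c.X)\{a,b,d}) → --b--▸ u0
LTS(Q): 5 reachable states
  v0 = rec X. b.(c.X)\{a,b,d} + b.b.b.X → --b--▸ v1, --b--▸ v2
  v1 = (c.(rec X. b.(c.X)\{a,b,d} + b.b.b.X))\{a,b,d} → --c--▸ v3
  v2 = b.b.(rec X. b.(c.X)\{a,b,d} + b.b.b.X) → --b--▸ v4
  v3 = (rec X. b.(c.X)\{a,b,d} + b.b.b.X)\{a,b,d} → stopped
  v4 = b.(rec X. b.(c.X)\{a,b,d} + b.b.b.X) → --b--▸ v0
Coarsest stable partition (strong bisimilarity classes):
  B0 = {u0, v0}
  B1 = {u1, v1}
  B2 = {u3, v3}
  B3 = {u2, v2}
  B4 = {u4, v4}
u0 ∈ B0, v0 ∈ B0 → same block
Bisimilar ⇒ trace-equivalent.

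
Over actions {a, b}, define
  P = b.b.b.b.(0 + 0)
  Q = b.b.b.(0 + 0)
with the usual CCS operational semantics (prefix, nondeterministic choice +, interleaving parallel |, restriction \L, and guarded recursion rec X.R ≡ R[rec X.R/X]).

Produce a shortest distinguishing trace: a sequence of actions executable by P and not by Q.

bbbb

Reachable graph of P (5 states):
  s0 = b.b.b.b.(0 + 0) has moves ··b··> s1
  s1 = b.b.b.(0 + 0) has moves ··b··> s2
  s2 = b.b.(0 + 0) has moves ··b··> s3
  s3 = b.(0 + 0) has moves ··b··> s4
  s4 = 0 + 0 has moves ·
Reachable graph of Q (4 states):
  t0 = b.b.b.(0 + 0) has moves ··b··> t1
  t1 = b.b.(0 + 0) has moves ··b··> t2
  t2 = b.(0 + 0) has moves ··b··> t3
  t3 = 0 + 0 has moves ·
Run σ = ⟨bbbb⟩ on P: start {s0}
  after b @ step 1: {s1}
  after b @ step 2: {s2}
  after b @ step 3: {s3}
  after b @ step 4: {s4}
  P completes σ.
Run σ = ⟨bbbb⟩ on Q: start {t0}
  after b @ step 1: {t1}
  after b @ step 2: {t2}
  after b @ step 3: {t3}
  after b @ step 4: no successor for Q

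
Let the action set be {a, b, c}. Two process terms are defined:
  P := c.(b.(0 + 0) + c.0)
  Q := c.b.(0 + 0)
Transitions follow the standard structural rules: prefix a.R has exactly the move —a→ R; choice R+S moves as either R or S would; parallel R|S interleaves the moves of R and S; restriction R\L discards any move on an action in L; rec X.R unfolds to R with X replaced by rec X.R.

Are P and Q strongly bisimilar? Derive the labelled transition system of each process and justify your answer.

P ≁ Q

Reachable graph of P (4 states):
  p0 = c.(b.(0 + 0) + c.0) ⊢ --c--▸ p1
  p1 = b.(0 + 0) + c.0 ⊢ --b--▸ p2, --c--▸ p3
  p2 = 0 + 0 ⊢ deadlocked
  p3 = 0 ⊢ deadlocked
Reachable graph of Q (3 states):
  q0 = c.b.(0 + 0) ⊢ --c--▸ q1
  q1 = b.(0 + 0) ⊢ --b--▸ q2
  q2 = 0 + 0 ⊢ deadlocked
Coarsest stable partition (strong bisimilarity classes):
  B0 = {p0}
  B1 = {p1}
  B2 = {p2, p3, q2}
  B3 = {q0}
  B4 = {q1}
p0 ∈ B0, q0 ∈ B3 → different blocks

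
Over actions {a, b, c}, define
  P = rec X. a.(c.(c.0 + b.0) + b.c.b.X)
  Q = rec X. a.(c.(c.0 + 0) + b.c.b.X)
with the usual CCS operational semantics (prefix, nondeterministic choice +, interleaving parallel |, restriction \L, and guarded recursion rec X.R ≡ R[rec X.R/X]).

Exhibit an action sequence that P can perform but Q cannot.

P's transition system — 6 states:
  u0 = rec X. a.(c.(c.0 + b.0) + b.c.b.X) :: -a-> u1
  u1 = c.(c.0 + b.0) + b.c.b.(rec X. a.(c.(c.0 + b.0) + b.c.b.X)) :: -b-> u2, -c-> u3
  u2 = c.b.(rec X. a.(c.(c.0 + b.0) + b.c.b.X)) :: -c-> u4
  u3 = c.0 + b.0 :: -b-> u5, -c-> u5
  u4 = b.(rec X. a.(c.(c.0 + b.0) + b.c.b.X)) :: -b-> u0
  u5 = 0 :: deadlocked
Q's transition system — 6 states:
  v0 = rec X. a.(c.(c.0 + 0) + b.c.b.X) :: -a-> v1
  v1 = c.(c.0 + 0) + b.c.b.(rec X. a.(c.(c.0 + 0) + b.c.b.X)) :: -b-> v2, -c-> v3
  v2 = c.b.(rec X. a.(c.(c.0 + 0) + b.c.b.X)) :: -c-> v4
  v3 = c.0 + 0 :: -c-> v5
  v4 = b.(rec X. a.(c.(c.0 + 0) + b.c.b.X)) :: -b-> v0
  v5 = 0 :: deadlocked
Run σ = ⟨acb⟩ on P: start {u0}
  after a @ step 1: {u1}
  after c @ step 2: {u3}
  after b @ step 3: {u5}
  P completes σ.
Run σ = ⟨acb⟩ on Q: start {v0}
  after a @ step 1: {v1}
  after c @ step 2: {v3}
  after b @ step 3: no successor for Q

acb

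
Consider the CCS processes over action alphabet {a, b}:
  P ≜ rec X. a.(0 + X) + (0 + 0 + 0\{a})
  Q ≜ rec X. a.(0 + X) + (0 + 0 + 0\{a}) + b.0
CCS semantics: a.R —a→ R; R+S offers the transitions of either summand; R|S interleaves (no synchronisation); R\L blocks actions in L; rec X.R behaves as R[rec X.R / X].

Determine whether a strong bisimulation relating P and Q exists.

NO

LTS(P): 2 reachable states
  m0 = rec X. a.(0 + X) + (0 + 0 + 0\{a}) ⊢ =a=> m1
  m1 = 0 + (rec X. a.(0 + X) + (0 + 0 + 0\{a})) ⊢ =a=> m1
LTS(Q): 3 reachable states
  n0 = rec X. a.(0 + X) + (0 + 0 + 0\{a}) + b.0 ⊢ =a=> n1, =b=> n2
  n1 = 0 + (rec X. a.(0 + X) + (0 + 0 + 0\{a}) + b.0) ⊢ =a=> n1, =b=> n2
  n2 = 0 ⊢ (no moves)
Coarsest stable partition (strong bisimilarity classes):
  B0 = {m0, m1}
  B1 = {n0, n1}
  B2 = {n2}
m0 ∈ B0, n0 ∈ B1 → different blocks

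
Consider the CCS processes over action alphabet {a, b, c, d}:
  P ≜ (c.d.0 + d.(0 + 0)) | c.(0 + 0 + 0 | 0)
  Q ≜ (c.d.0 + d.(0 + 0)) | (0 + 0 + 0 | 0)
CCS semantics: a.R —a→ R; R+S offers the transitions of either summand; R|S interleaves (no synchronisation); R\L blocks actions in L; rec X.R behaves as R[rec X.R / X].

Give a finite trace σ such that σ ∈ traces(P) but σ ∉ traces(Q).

cc

P's transition system — 8 states:
  p0 = (c.d.0 + d.(0 + 0)) | c.(0 + 0 + 0 | 0) | ··c··> p1, ··c··> p2, ··d··> p3
  p1 = (c.d.0 + d.(0 + 0)) | (0 + 0 + 0 | 0) | ··c··> p4, ··d··> p5
  p2 = d.0 | c.(0 + 0 + 0 | 0) | ··c··> p4, ··d··> p6
  p3 = (0 + 0) | c.(0 + 0 + 0 | 0) | ··c··> p5
  p4 = d.0 | (0 + 0 + 0 | 0) | ··d··> p7
  p5 = (0 + 0) | (0 + 0 + 0 | 0) | stopped
  p6 = 0 | c.(0 + 0 + 0 | 0) | ··c··> p7
  p7 = 0 | (0 + 0 + 0 | 0) | stopped
Q's transition system — 4 states:
  q0 = (c.d.0 + d.(0 + 0)) | (0 + 0 + 0 | 0) | ··c··> q1, ··d··> q2
  q1 = d.0 | (0 + 0 + 0 | 0) | ··d··> q3
  q2 = (0 + 0) | (0 + 0 + 0 | 0) | stopped
  q3 = 0 | (0 + 0 + 0 | 0) | stopped
Trace ⟨cc⟩ through P, begin at {p0}:
  [1] c ⇒ {p1, p2}
  [2] c ⇒ {p4}
  P completes σ.
Trace ⟨cc⟩ through Q, begin at {q0}:
  [1] c ⇒ {q1}
  [2] c ⇒ ∅ (Q stuck)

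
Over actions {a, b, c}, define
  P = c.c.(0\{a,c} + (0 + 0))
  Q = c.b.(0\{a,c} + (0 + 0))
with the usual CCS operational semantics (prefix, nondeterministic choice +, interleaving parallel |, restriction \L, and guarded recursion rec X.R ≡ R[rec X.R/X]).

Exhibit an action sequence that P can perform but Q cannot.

cc

P's transition system — 3 states:
  u0 = c.c.(0\{a,c} + (0 + 0)) → =c=> u1
  u1 = c.(0\{a,c} + (0 + 0)) → =c=> u2
  u2 = 0\{a,c} + (0 + 0) → ·
Q's transition system — 3 states:
  v0 = c.b.(0\{a,c} + (0 + 0)) → =c=> v1
  v1 = b.(0\{a,c} + (0 + 0)) → =b=> v2
  v2 = 0\{a,c} + (0 + 0) → ·
Executing cc from P (initial set {u0}):
  after c @ step 1: {u1}
  after c @ step 2: {u2}
  ✓ P
Executing cc from Q (initial set {v0}):
  after c @ step 1: {v1}
  after c @ step 2: ∅ (Q stuck)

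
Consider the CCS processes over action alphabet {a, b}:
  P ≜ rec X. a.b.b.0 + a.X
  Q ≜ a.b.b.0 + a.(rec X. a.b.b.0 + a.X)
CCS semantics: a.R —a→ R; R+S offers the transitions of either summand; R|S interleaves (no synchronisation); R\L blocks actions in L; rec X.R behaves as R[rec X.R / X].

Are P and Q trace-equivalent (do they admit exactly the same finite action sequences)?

P's transition system — 4 states:
  s0 = rec X. a.b.b.0 + a.X :: =a=> s0, =a=> s1
  s1 = b.b.0 :: =b=> s2
  s2 = b.0 :: =b=> s3
  s3 = 0 :: ·
Q's transition system — 5 states:
  t0 = a.b.b.0 + a.(rec X. a.b.b.0 + a.X) :: =a=> t1, =a=> t2
  t1 = b.b.0 :: =b=> t3
  t2 = rec X. a.b.b.0 + a.X :: =a=> t1, =a=> t2
  t3 = b.0 :: =b=> t4
  t4 = 0 :: ·
Bisimilarity quotient blocks:
  B0 = {s0, t0, t2}
  B1 = {s1, t1}
  B2 = {s2, t3}
  B3 = {s3, t4}
s0 ∈ B0, t0 ∈ B0 → same block
Bisimilar ⇒ trace-equivalent.

YES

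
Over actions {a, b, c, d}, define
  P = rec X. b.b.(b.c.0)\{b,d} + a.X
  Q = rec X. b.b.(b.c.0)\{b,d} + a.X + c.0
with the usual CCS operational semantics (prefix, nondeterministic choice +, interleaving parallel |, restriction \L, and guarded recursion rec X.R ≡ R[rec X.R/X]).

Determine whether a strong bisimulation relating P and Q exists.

NO

Reachable graph of P (3 states):
  m0 = rec X. b.b.(b.c.0)\{b,d} + a.X :: ··a··> m0, ··b··> m1
  m1 = b.(b.c.0)\{b,d} :: ··b··> m2
  m2 = (b.c.0)\{b,d} :: deadlocked
Reachable graph of Q (4 states):
  n0 = rec X. b.b.(b.c.0)\{b,d} + a.X + c.0 :: ··a··> n0, ··b··> n1, ··c··> n2
  n1 = b.(b.c.0)\{b,d} :: ··b··> n3
  n2 = 0 :: deadlocked
  n3 = (b.c.0)\{b,d} :: deadlocked
Partition-refinement fixed point:
  B0 = {m0}
  B1 = {m1, n1}
  B2 = {m2, n2, n3}
  B3 = {n0}
m0 ∈ B0, n0 ∈ B3 → different blocks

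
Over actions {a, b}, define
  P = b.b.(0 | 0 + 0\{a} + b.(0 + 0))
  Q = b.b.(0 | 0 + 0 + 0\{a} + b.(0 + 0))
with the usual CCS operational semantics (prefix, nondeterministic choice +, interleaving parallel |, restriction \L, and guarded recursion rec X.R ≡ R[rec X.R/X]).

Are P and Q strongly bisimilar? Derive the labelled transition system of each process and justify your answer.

P ~ Q

P's transition system — 4 states:
  s0 = b.b.(0 | 0 + 0\{a} + b.(0 + 0)) :: ··b··> s1
  s1 = b.(0 | 0 + 0\{a} + b.(0 + 0)) :: ··b··> s2
  s2 = 0 | 0 + 0\{a} + b.(0 + 0) :: ··b··> s3
  s3 = 0 + 0 :: ·
Q's transition system — 4 states:
  t0 = b.b.(0 | 0 + 0 + 0\{a} + b.(0 + 0)) :: ··b··> t1
  t1 = b.(0 | 0 + 0 + 0\{a} + b.(0 + 0)) :: ··b··> t2
  t2 = 0 | 0 + 0 + 0\{a} + b.(0 + 0) :: ··b··> t3
  t3 = 0 + 0 :: ·
Coarsest stable partition (strong bisimilarity classes):
  B0 = {s0, t0}
  B1 = {s1, t1}
  B2 = {s2, t2}
  B3 = {s3, t3}
s0 ∈ B0, t0 ∈ B0 → same block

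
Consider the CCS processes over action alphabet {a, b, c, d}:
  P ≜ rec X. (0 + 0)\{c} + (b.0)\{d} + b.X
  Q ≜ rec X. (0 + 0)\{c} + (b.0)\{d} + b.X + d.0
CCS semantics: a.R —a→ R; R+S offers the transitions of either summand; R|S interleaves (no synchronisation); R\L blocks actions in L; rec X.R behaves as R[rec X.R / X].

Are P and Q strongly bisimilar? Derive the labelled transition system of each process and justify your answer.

Reachable graph of P (2 states):
  s0 = rec X. (0 + 0)\{c} + (b.0)\{d} + b.X → =b=> s0, =b=> s1
  s1 = 0\{d} → deadlocked
Reachable graph of Q (3 states):
  t0 = rec X. (0 + 0)\{c} + (b.0)\{d} + b.X + d.0 → =b=> t0, =b=> t1, =d=> t2
  t1 = 0\{d} → deadlocked
  t2 = 0 → deadlocked
Partition-refinement fixed point:
  B0 = {s0}
  B1 = {s1, t1, t2}
  B2 = {t0}
s0 ∈ B0, t0 ∈ B2 → different blocks

not bisimilar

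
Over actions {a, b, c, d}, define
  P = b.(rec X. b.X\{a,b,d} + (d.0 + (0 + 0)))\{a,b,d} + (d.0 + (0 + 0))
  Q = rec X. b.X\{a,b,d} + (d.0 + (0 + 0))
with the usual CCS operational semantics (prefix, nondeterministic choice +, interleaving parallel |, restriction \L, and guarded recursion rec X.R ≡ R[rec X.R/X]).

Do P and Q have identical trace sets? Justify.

P's transition system — 3 states:
  m0 = b.(rec X. b.X\{a,b,d} + (d.0 + (0 + 0)))\{a,b,d} + (d.0 + (0 + 0)) → -b-> m1, -d-> m2
  m1 = (rec X. b.X\{a,b,d} + (d.0 + (0 + 0)))\{a,b,d} → stopped
  m2 = 0 → stopped
Q's transition system — 3 states:
  n0 = rec X. b.X\{a,b,d} + (d.0 + (0 + 0)) → -b-> n1, -d-> n2
  n1 = (rec X. b.X\{a,b,d} + (d.0 + (0 + 0)))\{a,b,d} → stopped
  n2 = 0 → stopped
Partition-refinement fixed point:
  B0 = {m0, n0}
  B1 = {m1, m2, n1, n2}
m0 ∈ B0, n0 ∈ B0 → same block
Bisimilar ⇒ trace-equivalent.

YES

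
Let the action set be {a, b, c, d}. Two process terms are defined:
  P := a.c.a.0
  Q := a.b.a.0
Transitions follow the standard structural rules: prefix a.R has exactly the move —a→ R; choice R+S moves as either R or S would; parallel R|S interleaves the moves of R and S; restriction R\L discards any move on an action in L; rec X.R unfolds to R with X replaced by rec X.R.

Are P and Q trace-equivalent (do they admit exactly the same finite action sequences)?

traces(P) ≠ traces(Q) — witness ⟨ac⟩

P's transition system — 4 states:
  m0 = a.c.a.0 :: ··a··> m1
  m1 = c.a.0 :: ··c··> m2
  m2 = a.0 :: ··a··> m3
  m3 = 0 :: deadlocked
Q's transition system — 4 states:
  n0 = a.b.a.0 :: ··a··> n1
  n1 = b.a.0 :: ··b··> n2
  n2 = a.0 :: ··a··> n3
  n3 = 0 :: deadlocked
Run σ = ⟨ac⟩ on P: start {m0}
  [1] a ⇒ {m1}
  [2] c ⇒ {m2}
  ✓ P
Run σ = ⟨ac⟩ on Q: start {n0}
  [1] a ⇒ {n1}
  [2] c ⇒ ∅ (Q stuck)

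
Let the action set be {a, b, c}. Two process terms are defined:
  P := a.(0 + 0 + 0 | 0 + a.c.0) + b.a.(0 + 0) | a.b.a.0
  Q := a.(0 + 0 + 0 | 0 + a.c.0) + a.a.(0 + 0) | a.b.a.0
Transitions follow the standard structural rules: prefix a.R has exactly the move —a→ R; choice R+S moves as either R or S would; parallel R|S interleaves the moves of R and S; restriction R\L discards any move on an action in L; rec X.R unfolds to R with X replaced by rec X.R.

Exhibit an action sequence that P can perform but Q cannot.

b

Reachable graph of P (15 states):
  u0 = a.(0 + 0 + 0 | 0 + a.c.0) + b.a.(0 + 0) | a.b.a.0 | -a-> u1, -a-> u2, -b-> u3
  u1 = 0 + 0 + 0 | 0 + a.c.0 | -a-> u4
  u2 = b.a.(0 + 0) | b.a.0 | -b-> u5, -b-> u6
  u3 = a.(0 + 0) | a.b.a.0 | -a-> u5, -a-> u7
  u4 = c.0 | -c-> u8
  u5 = a.(0 + 0) | b.a.0 | -a-> u9, -b-> u10
  u6 = b.a.(0 + 0) | a.0 | -a-> u11, -b-> u10
  u7 = (0 + 0) | a.b.a.0 | -a-> u9
  u8 = 0 | ·
  u9 = (0 + 0) | b.a.0 | -b-> u12
  u10 = a.(0 + 0) | a.0 | -a-> u12, -a-> u13
  u11 = b.a.(0 + 0) | 0 | -b-> u13
  u12 = (0 + 0) | a.0 | -a-> u14
  u13 = a.(0 + 0) | 0 | -a-> u14
  u14 = (0 + 0) | 0 | ·
Reachable graph of Q (15 states):
  v0 = a.(0 + 0 + 0 | 0 + a.c.0) + a.a.(0 + 0) | a.b.a.0 | -a-> v1, -a-> v2, -a-> v3
  v1 = 0 + 0 + 0 | 0 + a.c.0 | -a-> v4
  v2 = a.(0 + 0) | a.b.a.0 | -a-> v5, -a-> v6
  v3 = a.a.(0 + 0) | b.a.0 | -a-> v6, -b-> v7
  v4 = c.0 | -c-> v8
  v5 = (0 + 0) | a.b.a.0 | -a-> v9
  v6 = a.(0 + 0) | b.a.0 | -a-> v9, -b-> v10
  v7 = a.a.(0 + 0) | a.0 | -a-> v10, -a-> v11
  v8 = 0 | ·
  v9 = (0 + 0) | b.a.0 | -b-> v12
  v10 = a.(0 + 0) | a.0 | -a-> v12, -a-> v13
  v11 = a.a.(0 + 0) | 0 | -a-> v13
  v12 = (0 + 0) | a.0 | -a-> v14
  v13 = a.(0 + 0) | 0 | -a-> v14
  v14 = (0 + 0) | 0 | ·
Executing b from P (initial set {u0}):
  after b @ step 1: {u3}
  ✓ P
Executing b from Q (initial set {v0}):
  after b @ step 1: ∅ (Q stuck)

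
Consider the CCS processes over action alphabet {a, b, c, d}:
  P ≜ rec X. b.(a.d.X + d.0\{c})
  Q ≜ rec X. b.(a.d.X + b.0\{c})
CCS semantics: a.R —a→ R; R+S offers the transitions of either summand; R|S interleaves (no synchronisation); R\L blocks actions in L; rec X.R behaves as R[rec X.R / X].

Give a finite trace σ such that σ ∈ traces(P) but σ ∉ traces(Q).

bd

P's transition system — 4 states:
  s0 = rec X. b.(a.d.X + d.0\{c}) ⊢ ··b··> s1
  s1 = a.d.(rec X. b.(a.d.X + d.0\{c})) + d.0\{c} ⊢ ··a··> s2, ··d··> s3
  s2 = d.(rec X. b.(a.d.X + d.0\{c})) ⊢ ··d··> s0
  s3 = 0\{c} ⊢ (no moves)
Q's transition system — 4 states:
  t0 = rec X. b.(a.d.X + b.0\{c}) ⊢ ··b··> t1
  t1 = a.d.(rec X. b.(a.d.X + b.0\{c})) + b.0\{c} ⊢ ··a··> t2, ··b··> t3
  t2 = d.(rec X. b.(a.d.X + b.0\{c})) ⊢ ··d··> t0
  t3 = 0\{c} ⊢ (no moves)
Run σ = ⟨bd⟩ on P: start {s0}
  step 1 (b): {s1}
  step 2 (d): {s3}
  P completes σ.
Run σ = ⟨bd⟩ on Q: start {t0}
  step 1 (b): {t1}
  step 2 (d): no successor for Q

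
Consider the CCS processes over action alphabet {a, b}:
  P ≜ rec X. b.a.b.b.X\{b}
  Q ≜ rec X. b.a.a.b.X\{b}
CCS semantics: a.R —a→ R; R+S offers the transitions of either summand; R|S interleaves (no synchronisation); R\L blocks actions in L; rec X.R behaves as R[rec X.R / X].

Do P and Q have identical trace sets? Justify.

P's transition system — 5 states:
  m0 = rec X. b.a.b.b.X\{b} has moves -b-> m1
  m1 = a.b.b.(rec X. b.a.b.b.X\{b})\{b} has moves -a-> m2
  m2 = b.b.(rec X. b.a.b.b.X\{b})\{b} has moves -b-> m3
  m3 = b.(rec X. b.a.b.b.X\{b})\{b} has moves -b-> m4
  m4 = (rec X. b.a.b.b.X\{b})\{b} has moves (no moves)
Q's transition system — 5 states:
  n0 = rec X. b.a.a.b.X\{b} has moves -b-> n1
  n1 = a.a.b.(rec X. b.a.a.b.X\{b})\{b} has moves -a-> n2
  n2 = a.b.(rec X. b.a.a.b.X\{b})\{b} has moves -a-> n3
  n3 = b.(rec X. b.a.a.b.X\{b})\{b} has moves -b-> n4
  n4 = (rec X. b.a.a.b.X\{b})\{b} has moves (no moves)
Run σ = ⟨bab⟩ on P: start {m0}
  [1] b ⇒ {m1}
  [2] a ⇒ {m2}
  [3] b ⇒ {m3}
  ✓ P
Run σ = ⟨bab⟩ on Q: start {n0}
  [1] b ⇒ {n1}
  [2] a ⇒ {n2}
  [3] b ⇒ ∅ (Q stuck)

traces(P) ≠ traces(Q) — witness ⟨bab⟩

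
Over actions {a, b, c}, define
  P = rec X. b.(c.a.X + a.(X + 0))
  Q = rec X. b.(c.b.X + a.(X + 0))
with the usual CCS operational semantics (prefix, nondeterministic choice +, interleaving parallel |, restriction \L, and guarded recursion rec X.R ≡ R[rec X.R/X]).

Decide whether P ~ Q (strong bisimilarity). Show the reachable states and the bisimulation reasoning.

Reachable graph of P (4 states):
  s0 = rec X. b.(c.a.X + a.(X + 0)) ⊢ -b-> s1
  s1 = c.a.(rec X. b.(c.a.X + a.(X + 0))) + a.((rec X. b.(c.a.X + a.(X + 0))) + 0) ⊢ -a-> s2, -c-> s3
  s2 = (rec X. b.(c.a.X + a.(X + 0))) + 0 ⊢ -b-> s1
  s3 = a.(rec X. b.(c.a.X + a.(X + 0))) ⊢ -a-> s0
Reachable graph of Q (4 states):
  t0 = rec X. b.(c.b.X + a.(X + 0)) ⊢ -b-> t1
  t1 = c.b.(rec X. b.(c.b.X + a.(X + 0))) + a.((rec X. b.(c.b.X + a.(X + 0))) + 0) ⊢ -a-> t2, -c-> t3
  t2 = (rec X. b.(c.b.X + a.(X + 0))) + 0 ⊢ -b-> t1
  t3 = b.(rec X. b.(c.b.X + a.(X + 0))) ⊢ -b-> t0
Coarsest stable partition (strong bisimilarity classes):
  B0 = {s0, s2}
  B1 = {s1}
  B2 = {s3}
  B3 = {t0, t2}
  B4 = {t1}
  B5 = {t3}
s0 ∈ B0, t0 ∈ B3 → different blocks

not bisimilar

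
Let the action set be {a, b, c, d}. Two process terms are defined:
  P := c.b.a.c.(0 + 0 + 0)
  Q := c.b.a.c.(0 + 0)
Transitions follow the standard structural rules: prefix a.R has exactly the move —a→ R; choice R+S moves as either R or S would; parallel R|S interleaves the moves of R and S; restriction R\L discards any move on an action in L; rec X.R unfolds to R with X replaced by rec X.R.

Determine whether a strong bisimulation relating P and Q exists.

YES

LTS(P): 5 reachable states
  s0 = c.b.a.c.(0 + 0 + 0) has moves =c=> s1
  s1 = b.a.c.(0 + 0 + 0) has moves =b=> s2
  s2 = a.c.(0 + 0 + 0) has moves =a=> s3
  s3 = c.(0 + 0 + 0) has moves =c=> s4
  s4 = 0 + 0 + 0 has moves stopped
LTS(Q): 5 reachable states
  t0 = c.b.a.c.(0 + 0) has moves =c=> t1
  t1 = b.a.c.(0 + 0) has moves =b=> t2
  t2 = a.c.(0 + 0) has moves =a=> t3
  t3 = c.(0 + 0) has moves =c=> t4
  t4 = 0 + 0 has moves stopped
Bisimilarity quotient blocks:
  B0 = {s0, t0}
  B1 = {s1, t1}
  B2 = {s2, t2}
  B3 = {s3, t3}
  B4 = {s4, t4}
s0 ∈ B0, t0 ∈ B0 → same block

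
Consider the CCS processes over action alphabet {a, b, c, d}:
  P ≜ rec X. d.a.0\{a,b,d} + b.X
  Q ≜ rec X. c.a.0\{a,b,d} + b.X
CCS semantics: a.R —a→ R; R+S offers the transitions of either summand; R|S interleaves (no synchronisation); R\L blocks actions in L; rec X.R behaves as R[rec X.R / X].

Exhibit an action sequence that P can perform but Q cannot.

d

LTS(P): 3 reachable states
  p0 = rec X. d.a.0\{a,b,d} + b.X | --b--▸ p0, --d--▸ p1
  p1 = a.0\{a,b,d} | --a--▸ p2
  p2 = 0\{a,b,d} | stopped
LTS(Q): 3 reachable states
  q0 = rec X. c.a.0\{a,b,d} + b.X | --b--▸ q0, --c--▸ q1
  q1 = a.0\{a,b,d} | --a--▸ q2
  q2 = 0\{a,b,d} | stopped
Executing d from P (initial set {p0}):
  step 1 (d): {p1}
  — P admits the full trace.
Executing d from Q (initial set {q0}):
  step 1 (d): ∅ (Q stuck)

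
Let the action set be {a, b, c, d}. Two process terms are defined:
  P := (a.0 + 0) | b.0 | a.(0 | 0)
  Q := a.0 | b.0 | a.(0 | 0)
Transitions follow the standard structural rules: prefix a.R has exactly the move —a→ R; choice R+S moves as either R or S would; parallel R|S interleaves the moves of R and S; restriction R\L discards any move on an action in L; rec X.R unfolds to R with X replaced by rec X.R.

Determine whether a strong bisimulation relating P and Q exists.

LTS(P): 8 reachable states
  s0 = (a.0 + 0) | b.0 | a.(0 | 0) has moves --a--▸ s1, --a--▸ s2, --b--▸ s3
  s1 = (a.0 + 0) | b.0 | (0 | 0) has moves --a--▸ s4, --b--▸ s5
  s2 = 0 | b.0 | a.(0 | 0) has moves --a--▸ s4, --b--▸ s6
  s3 = (a.0 + 0) | 0 | a.(0 | 0) has moves --a--▸ s5, --a--▸ s6
  s4 = 0 | b.0 | (0 | 0) has moves --b--▸ s7
  s5 = (a.0 + 0) | 0 | (0 | 0) has moves --a--▸ s7
  s6 = 0 | 0 | a.(0 | 0) has moves --a--▸ s7
  s7 = 0 | 0 | (0 | 0) has moves ∅
LTS(Q): 8 reachable states
  t0 = a.0 | b.0 | a.(0 | 0) has moves --a--▸ t1, --a--▸ t2, --b--▸ t3
  t1 = 0 | b.0 | a.(0 | 0) has moves --a--▸ t4, --b--▸ t5
  t2 = a.0 | b.0 | (0 | 0) has moves --a--▸ t4, --b--▸ t6
  t3 = a.0 | 0 | a.(0 | 0) has moves --a--▸ t5, --a--▸ t6
  t4 = 0 | b.0 | (0 | 0) has moves --b--▸ t7
  t5 = 0 | 0 | a.(0 | 0) has moves --a--▸ t7
  t6 = a.0 | 0 | (0 | 0) has moves --a--▸ t7
  t7 = 0 | 0 | (0 | 0) has moves ∅
Coarsest stable partition (strong bisimilarity classes):
  B0 = {s0, t0}
  B1 = {s1, s2, t1, t2}
  B2 = {s5, s6, t5, t6}
  B3 = {s7, t7}
  B4 = {s4, t4}
  B5 = {s3, t3}
s0 ∈ B0, t0 ∈ B0 → same block

bisimilar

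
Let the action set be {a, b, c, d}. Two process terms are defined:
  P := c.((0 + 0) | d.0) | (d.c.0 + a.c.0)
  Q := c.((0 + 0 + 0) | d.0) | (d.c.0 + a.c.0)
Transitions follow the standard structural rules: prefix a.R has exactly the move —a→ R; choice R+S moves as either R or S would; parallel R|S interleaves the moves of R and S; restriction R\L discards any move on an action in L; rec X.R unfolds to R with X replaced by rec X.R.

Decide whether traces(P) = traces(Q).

P's transition system — 9 states:
  p0 = c.((0 + 0) | d.0) | (d.c.0 + a.c.0) ⊢ --a--▸ p1, --c--▸ p2, --d--▸ p1
  p1 = c.((0 + 0) | d.0) | c.0 ⊢ --c--▸ p3, --c--▸ p4
  p2 = (0 + 0) | d.0 | (d.c.0 + a.c.0) ⊢ --a--▸ p3, --d--▸ p3, --d--▸ p5
  p3 = (0 + 0) | d.0 | c.0 ⊢ --c--▸ p6, --d--▸ p7
  p4 = c.((0 + 0) | d.0) | 0 ⊢ --c--▸ p6
  p5 = (0 + 0) | 0 | (d.c.0 + a.c.0) ⊢ --a--▸ p7, --d--▸ p7
  p6 = (0 + 0) | d.0 | 0 ⊢ --d--▸ p8
  p7 = (0 + 0) | 0 | c.0 ⊢ --c--▸ p8
  p8 = (0 + 0) | 0 | 0 ⊢ stopped
Q's transition system — 9 states:
  q0 = c.((0 + 0 + 0) | d.0) | (d.c.0 + a.c.0) ⊢ --a--▸ q1, --c--▸ q2, --d--▸ q1
  q1 = c.((0 + 0 + 0) | d.0) | c.0 ⊢ --c--▸ q3, --c--▸ q4
  q2 = (0 + 0 + 0) | d.0 | (d.c.0 + a.c.0) ⊢ --a--▸ q3, --d--▸ q3, --d--▸ q5
  q3 = (0 + 0 + 0) | d.0 | c.0 ⊢ --c--▸ q6, --d--▸ q7
  q4 = c.((0 + 0 + 0) | d.0) | 0 ⊢ --c--▸ q6
  q5 = (0 + 0 + 0) | 0 | (d.c.0 + a.c.0) ⊢ --a--▸ q7, --d--▸ q7
  q6 = (0 + 0 + 0) | d.0 | 0 ⊢ --d--▸ q8
  q7 = (0 + 0 + 0) | 0 | c.0 ⊢ --c--▸ q8
  q8 = (0 + 0 + 0) | 0 | 0 ⊢ stopped
Bisimilarity quotient blocks:
  B0 = {p0, q0}
  B1 = {p1, q1}
  B2 = {p3, q3}
  B3 = {p6, q6}
  B4 = {p8, q8}
  B5 = {p7, q7}
  B6 = {p4, q4}
  B7 = {p2, q2}
  B8 = {p5, q5}
p0 ∈ B0, q0 ∈ B0 → same block
Bisimilar ⇒ trace-equivalent.

trace-equivalent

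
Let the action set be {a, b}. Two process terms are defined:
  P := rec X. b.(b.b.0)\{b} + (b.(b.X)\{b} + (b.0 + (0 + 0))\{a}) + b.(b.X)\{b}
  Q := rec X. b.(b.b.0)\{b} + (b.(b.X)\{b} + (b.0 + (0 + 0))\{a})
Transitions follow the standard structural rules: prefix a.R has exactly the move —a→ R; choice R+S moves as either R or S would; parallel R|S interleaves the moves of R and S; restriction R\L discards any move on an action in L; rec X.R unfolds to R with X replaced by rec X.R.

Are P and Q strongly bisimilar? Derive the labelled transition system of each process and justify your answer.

P ~ Q

Reachable graph of P (4 states):
  s0 = rec X. b.(b.b.0)\{b} + (b.(b.X)\{b} + (b.0 + (0 + 0))\{a}) + b.(b.X)\{b} :: -b-> s1, -b-> s2, -b-> s3
  s1 = (b.(rec X. b.(b.b.0)\{b} + (b.(b.X)\{b} + (b.0 + (0 + 0))\{a}) + b.(b.X)\{b}))\{b} :: ∅
  s2 = (b.b.0)\{b} :: ∅
  s3 = 0\{a} :: ∅
Reachable graph of Q (4 states):
  t0 = rec X. b.(b.b.0)\{b} + (b.(b.X)\{b} + (b.0 + (0 + 0))\{a}) :: -b-> t1, -b-> t2, -b-> t3
  t1 = (b.(rec X. b.(b.b.0)\{b} + (b.(b.X)\{b} + (b.0 + (0 + 0))\{a})))\{b} :: ∅
  t2 = (b.b.0)\{b} :: ∅
  t3 = 0\{a} :: ∅
Bisimilarity quotient blocks:
  B0 = {s0, t0}
  B1 = {s1, s2, s3, t1, t2, t3}
s0 ∈ B0, t0 ∈ B0 → same block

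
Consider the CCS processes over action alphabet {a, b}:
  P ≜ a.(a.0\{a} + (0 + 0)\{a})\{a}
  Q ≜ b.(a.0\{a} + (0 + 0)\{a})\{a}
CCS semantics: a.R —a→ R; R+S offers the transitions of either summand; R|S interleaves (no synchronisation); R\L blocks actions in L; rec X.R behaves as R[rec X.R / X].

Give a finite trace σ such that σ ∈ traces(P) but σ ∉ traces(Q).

Reachable graph of P (2 states):
  s0 = a.(a.0\{a} + (0 + 0)\{a})\{a} :: —a→ s1
  s1 = (a.0\{a} + (0 + 0)\{a})\{a} :: deadlocked
Reachable graph of Q (2 states):
  t0 = b.(a.0\{a} + (0 + 0)\{a})\{a} :: —b→ t1
  t1 = (a.0\{a} + (0 + 0)\{a})\{a} :: deadlocked
Executing a from P (initial set {s0}):
  [1] a ⇒ {s1}
  ✓ P
Executing a from Q (initial set {t0}):
  [1] a ⇒ ∅  — Q cannot continue

a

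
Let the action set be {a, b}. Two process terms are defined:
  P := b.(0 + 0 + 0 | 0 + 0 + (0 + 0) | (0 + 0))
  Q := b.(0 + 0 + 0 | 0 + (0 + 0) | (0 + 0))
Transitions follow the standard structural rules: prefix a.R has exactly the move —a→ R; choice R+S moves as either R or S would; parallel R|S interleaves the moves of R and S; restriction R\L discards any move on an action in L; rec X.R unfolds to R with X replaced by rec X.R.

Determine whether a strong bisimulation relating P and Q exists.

P ~ Q

P's transition system — 2 states:
  m0 = b.(0 + 0 + 0 | 0 + 0 + (0 + 0) | (0 + 0)) :: =b=> m1
  m1 = 0 + 0 + 0 | 0 + 0 + (0 + 0) | (0 + 0) :: deadlocked
Q's transition system — 2 states:
  n0 = b.(0 + 0 + 0 | 0 + (0 + 0) | (0 + 0)) :: =b=> n1
  n1 = 0 + 0 + 0 | 0 + (0 + 0) | (0 + 0) :: deadlocked
Bisimilarity quotient blocks:
  B0 = {m0, n0}
  B1 = {m1, n1}
m0 ∈ B0, n0 ∈ B0 → same block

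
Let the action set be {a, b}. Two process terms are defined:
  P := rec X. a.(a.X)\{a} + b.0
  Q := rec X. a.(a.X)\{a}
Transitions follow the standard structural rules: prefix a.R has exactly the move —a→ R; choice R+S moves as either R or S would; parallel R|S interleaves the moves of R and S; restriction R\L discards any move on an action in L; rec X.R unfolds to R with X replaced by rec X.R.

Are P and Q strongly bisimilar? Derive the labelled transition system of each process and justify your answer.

NO

Reachable graph of P (3 states):
  u0 = rec X. a.(a.X)\{a} + b.0 → ··a··> u1, ··b··> u2
  u1 = (a.(rec X. a.(a.X)\{a} + b.0))\{a} → (no moves)
  u2 = 0 → (no moves)
Reachable graph of Q (2 states):
  v0 = rec X. a.(a.X)\{a} → ··a··> v1
  v1 = (a.(rec X. a.(a.X)\{a}))\{a} → (no moves)
Partition-refinement fixed point:
  B0 = {u0}
  B1 = {u1, u2, v1}
  B2 = {v0}
u0 ∈ B0, v0 ∈ B2 → different blocks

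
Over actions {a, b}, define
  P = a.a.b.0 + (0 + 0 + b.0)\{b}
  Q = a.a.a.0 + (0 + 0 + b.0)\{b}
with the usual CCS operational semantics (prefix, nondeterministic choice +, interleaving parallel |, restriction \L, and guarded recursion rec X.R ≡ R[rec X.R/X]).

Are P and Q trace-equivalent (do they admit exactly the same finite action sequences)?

traces(P) ≠ traces(Q) — witness ⟨aab⟩

LTS(P): 4 reachable states
  s0 = a.a.b.0 + (0 + 0 + b.0)\{b} ⊢ —a→ s1
  s1 = a.b.0 ⊢ —a→ s2
  s2 = b.0 ⊢ —b→ s3
  s3 = 0 ⊢ (no moves)
LTS(Q): 4 reachable states
  t0 = a.a.a.0 + (0 + 0 + b.0)\{b} ⊢ —a→ t1
  t1 = a.a.0 ⊢ —a→ t2
  t2 = a.0 ⊢ —a→ t3
  t3 = 0 ⊢ (no moves)
Trace ⟨aab⟩ through P, begin at {s0}:
  [1] a ⇒ {s1}
  [2] a ⇒ {s2}
  [3] b ⇒ {s3}
  P completes σ.
Trace ⟨aab⟩ through Q, begin at {t0}:
  [1] a ⇒ {t1}
  [2] a ⇒ {t2}
  [3] b ⇒ no successor for Q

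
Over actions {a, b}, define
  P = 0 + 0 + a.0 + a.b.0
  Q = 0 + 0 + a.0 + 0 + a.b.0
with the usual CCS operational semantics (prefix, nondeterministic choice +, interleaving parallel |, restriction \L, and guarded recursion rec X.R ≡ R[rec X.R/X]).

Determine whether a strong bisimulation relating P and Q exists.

bisimilar

P's transition system — 3 states:
  s0 = 0 + 0 + a.0 + a.b.0 :: —a→ s1, —a→ s2
  s1 = 0 :: ∅
  s2 = b.0 :: —b→ s1
Q's transition system — 3 states:
  t0 = 0 + 0 + a.0 + 0 + a.b.0 :: —a→ t1, —a→ t2
  t1 = 0 :: ∅
  t2 = b.0 :: —b→ t1
Bisimilarity quotient blocks:
  B0 = {s0, t0}
  B1 = {s1, t1}
  B2 = {s2, t2}
s0 ∈ B0, t0 ∈ B0 → same block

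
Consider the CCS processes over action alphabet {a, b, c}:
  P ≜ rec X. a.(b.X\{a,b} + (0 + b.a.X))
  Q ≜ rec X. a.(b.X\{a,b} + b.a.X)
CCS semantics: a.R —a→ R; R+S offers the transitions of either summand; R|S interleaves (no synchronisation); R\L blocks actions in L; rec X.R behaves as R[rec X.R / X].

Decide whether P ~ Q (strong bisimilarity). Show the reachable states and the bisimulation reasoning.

P ~ Q

LTS(P): 4 reachable states
  s0 = rec X. a.(b.X\{a,b} + (0 + b.a.X)) :: -a-> s1
  s1 = b.(rec X. a.(b.X\{a,b} + (0 + b.a.X)))\{a,b} + (0 + b.a.(rec X. a.(b.X\{a,b} + (0 + b.a.X)))) :: -b-> s2, -b-> s3
  s2 = (rec X. a.(b.X\{a,b} + (0 + b.a.X)))\{a,b} :: ·
  s3 = a.(rec X. a.(b.X\{a,b} + (0 + b.a.X))) :: -a-> s0
LTS(Q): 4 reachable states
  t0 = rec X. a.(b.X\{a,b} + b.a.X) :: -a-> t1
  t1 = b.(rec X. a.(b.X\{a,b} + b.a.X))\{a,b} + b.a.(rec X. a.(b.X\{a,b} + b.a.X)) :: -b-> t2, -b-> t3
  t2 = (rec X. a.(b.X\{a,b} + b.a.X))\{a,b} :: ·
  t3 = a.(rec X. a.(b.X\{a,b} + b.a.X)) :: -a-> t0
Partition-refinement fixed point:
  B0 = {s0, t0}
  B1 = {s1, t1}
  B2 = {s3, t3}
  B3 = {s2, t2}
s0 ∈ B0, t0 ∈ B0 → same block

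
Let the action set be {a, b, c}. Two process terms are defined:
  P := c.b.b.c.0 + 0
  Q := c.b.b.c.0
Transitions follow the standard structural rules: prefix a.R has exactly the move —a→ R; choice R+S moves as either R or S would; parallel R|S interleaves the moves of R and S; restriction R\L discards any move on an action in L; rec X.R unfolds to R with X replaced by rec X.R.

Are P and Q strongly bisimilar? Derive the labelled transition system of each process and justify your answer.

LTS(P): 5 reachable states
  p0 = c.b.b.c.0 + 0 has moves =c=> p1
  p1 = b.b.c.0 has moves =b=> p2
  p2 = b.c.0 has moves =b=> p3
  p3 = c.0 has moves =c=> p4
  p4 = 0 has moves ·
LTS(Q): 5 reachable states
  q0 = c.b.b.c.0 has moves =c=> q1
  q1 = b.b.c.0 has moves =b=> q2
  q2 = b.c.0 has moves =b=> q3
  q3 = c.0 has moves =c=> q4
  q4 = 0 has moves ·
Bisimilarity quotient blocks:
  B0 = {p0, q0}
  B1 = {p1, q1}
  B2 = {p2, q2}
  B3 = {p3, q3}
  B4 = {p4, q4}
p0 ∈ B0, q0 ∈ B0 → same block

YES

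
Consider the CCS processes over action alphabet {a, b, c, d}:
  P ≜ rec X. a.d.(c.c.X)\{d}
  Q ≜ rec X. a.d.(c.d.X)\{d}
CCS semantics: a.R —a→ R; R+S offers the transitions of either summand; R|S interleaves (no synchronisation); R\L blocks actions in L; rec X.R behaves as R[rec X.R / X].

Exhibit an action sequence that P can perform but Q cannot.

adcc

Reachable graph of P (6 states):
  u0 = rec X. a.d.(c.c.X)\{d} has moves -a-> u1
  u1 = d.(c.c.(rec X. a.d.(c.c.X)\{d}))\{d} has moves -d-> u2
  u2 = (c.c.(rec X. a.d.(c.c.X)\{d}))\{d} has moves -c-> u3
  u3 = (c.(rec X. a.d.(c.c.X)\{d}))\{d} has moves -c-> u4
  u4 = (rec X. a.d.(c.c.X)\{d})\{d} has moves -a-> u5
  u5 = (d.(c.c.(rec X. a.d.(c.c.X)\{d}))\{d})\{d} has moves (no moves)
Reachable graph of Q (4 states):
  v0 = rec X. a.d.(c.d.X)\{d} has moves -a-> v1
  v1 = d.(c.d.(rec X. a.d.(c.d.X)\{d}))\{d} has moves -d-> v2
  v2 = (c.d.(rec X. a.d.(c.d.X)\{d}))\{d} has moves -c-> v3
  v3 = (d.(rec X. a.d.(c.d.X)\{d}))\{d} has moves (no moves)
Run σ = ⟨adcc⟩ on P: start {u0}
  after a @ step 1: {u1}
  after d @ step 2: {u2}
  after c @ step 3: {u3}
  after c @ step 4: {u4}
  ✓ P
Run σ = ⟨adcc⟩ on Q: start {v0}
  after a @ step 1: {v1}
  after d @ step 2: {v2}
  after c @ step 3: {v3}
  after c @ step 4: ∅ (Q stuck)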